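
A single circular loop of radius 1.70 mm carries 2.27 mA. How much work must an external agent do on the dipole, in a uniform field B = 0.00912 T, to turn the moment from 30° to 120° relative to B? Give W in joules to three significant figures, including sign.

Magnetic moment m = IA = Iπa² = (0.00227)·π·(0.00170)² = 2.061×10⁻⁸ A·m².
W_ext = ΔU = −mB cosθ₂ + mB cosθ₁ = mB(cosθ₁ − cosθ₂).
W = (2.061×10⁻⁸)(0.00912)·(cos30° − cos120°) = (1.880×10⁻¹⁰)·(+1.3660) = 2.568×10⁻¹⁰ J.

W ≈ 2.57×10⁻¹⁰ J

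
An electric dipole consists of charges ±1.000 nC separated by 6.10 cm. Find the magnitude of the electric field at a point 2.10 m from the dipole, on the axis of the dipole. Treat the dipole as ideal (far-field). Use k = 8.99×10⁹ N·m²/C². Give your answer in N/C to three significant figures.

Dipole moment p = qd = (1.00×10⁻⁹ C)(0.0610 m) = 6.10×10⁻¹¹ C·m.
On the dipole axis E = 2kp/r³.
E = 2·(8.99×10⁹)(6.10×10⁻¹¹) / (2.10)³ = 0.1184 N/C.

E ≈ 0.118 N/C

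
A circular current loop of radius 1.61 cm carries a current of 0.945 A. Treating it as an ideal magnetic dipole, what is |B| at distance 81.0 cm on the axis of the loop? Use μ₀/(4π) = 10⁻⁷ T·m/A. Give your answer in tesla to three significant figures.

Magnetic moment m = IA = Iπa² = (0.945)·π·(0.0161)² = 7.695×10⁻⁴ A·m².
On axis B = (μ₀/4π)·2m/r³.
B = 2·(10⁻⁷)·(7.695×10⁻⁴) / (0.810)³ = 2.896×10⁻¹⁰ T.

B ≈ 2.90×10⁻¹⁰ T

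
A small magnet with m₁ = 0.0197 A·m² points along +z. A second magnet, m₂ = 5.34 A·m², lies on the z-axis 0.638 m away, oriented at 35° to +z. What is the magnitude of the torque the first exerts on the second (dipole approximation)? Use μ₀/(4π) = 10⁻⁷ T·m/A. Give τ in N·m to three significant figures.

τ ≈ 4.65×10⁻⁸ N·m

Dipole B is on the axis of dipole A, so B₁ there is axial: B₁ = (μ₀/4π)·2m₁/r³ along +z.
B₁ = 2(10⁻⁷)(0.0197)/(0.638)³ = 1.517×10⁻⁸ T.
τ = m₂ B₁ sinθ.
τ = (5.34)(1.517×10⁻⁸)·sin35° = 4.647×10⁻⁸ N·m.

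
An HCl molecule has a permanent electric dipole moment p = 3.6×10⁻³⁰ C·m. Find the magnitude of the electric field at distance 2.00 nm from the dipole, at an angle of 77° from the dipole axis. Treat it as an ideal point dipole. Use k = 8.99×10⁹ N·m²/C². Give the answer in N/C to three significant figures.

E ≈ 4.34×10⁶ N/C

At angle θ the dipole field magnitude is E = (kp/r³)·√(1 + 3cos²θ).
kp/r³ = (8.99×10⁹)(3.60×10⁻³⁰) / (2.00×10⁻⁹)³ = 4.045×10⁶ N/C.
√(1 + 3cos²77°) = √(1 + 3·0.0506) = √1.1518 ≈ 1.0732.
E ≈ 4.045×10⁶ × 1.073 = 4.342×10⁶ N/C.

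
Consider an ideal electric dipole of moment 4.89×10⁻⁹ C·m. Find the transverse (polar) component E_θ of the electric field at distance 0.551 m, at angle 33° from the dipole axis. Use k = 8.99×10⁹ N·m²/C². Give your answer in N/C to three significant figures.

E_θ ≈ 143 N/C

For a dipole, E_θ = (kp sinθ)/r³.
kp/r³ = (8.99×10⁹)(4.89×10⁻⁹)/(0.551)³ = 262.8 N/C.
E_θ = 262.8·sin33° = 143.1 N/C.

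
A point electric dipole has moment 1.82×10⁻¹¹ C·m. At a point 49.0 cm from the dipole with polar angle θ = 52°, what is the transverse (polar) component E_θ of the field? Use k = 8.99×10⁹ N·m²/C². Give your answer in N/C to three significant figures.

For a dipole, E_θ = (kp sinθ)/r³.
kp/r³ = (8.99×10⁹)(1.82×10⁻¹¹)/(0.490)³ = 1.391 N/C.
E_θ = 1.391·sin52° = 1.096 N/C.

E_θ ≈ 1.10 N/C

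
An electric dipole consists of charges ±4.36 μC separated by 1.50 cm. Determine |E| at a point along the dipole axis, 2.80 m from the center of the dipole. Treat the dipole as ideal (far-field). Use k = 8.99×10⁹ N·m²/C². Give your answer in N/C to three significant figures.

Dipole moment p = qd = (4.36×10⁻⁶ C)(0.0150 m) = 6.54×10⁻⁸ C·m.
On the dipole axis E = 2kp/r³.
E = 2·(8.99×10⁹)(6.54×10⁻⁸) / (2.80)³ = 53.57 N/C.

E ≈ 53.6 N/C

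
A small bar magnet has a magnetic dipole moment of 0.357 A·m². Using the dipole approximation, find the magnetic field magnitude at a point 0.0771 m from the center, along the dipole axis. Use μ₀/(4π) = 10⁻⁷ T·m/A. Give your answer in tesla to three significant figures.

On axis B = (μ₀/4π)·2m/r³.
B = 2·(10⁻⁷)·(0.357) / (0.0771)³ = 1.558×10⁻⁴ T.

B ≈ 1.56×10⁻⁴ T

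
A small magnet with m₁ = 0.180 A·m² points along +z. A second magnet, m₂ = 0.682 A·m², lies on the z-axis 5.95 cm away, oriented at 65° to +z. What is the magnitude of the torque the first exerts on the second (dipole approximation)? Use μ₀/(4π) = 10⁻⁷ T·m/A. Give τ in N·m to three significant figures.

τ ≈ 1.06×10⁻⁴ N·m

Dipole B is on the axis of dipole A, so B₁ there is axial: B₁ = (μ₀/4π)·2m₁/r³ along +z.
B₁ = 2(10⁻⁷)(0.180)/(0.0595)³ = 1.709×10⁻⁴ T.
τ = m₂ B₁ sinθ.
τ = (0.682)(1.709×10⁻⁴)·sin65° = 1.056×10⁻⁴ N·m.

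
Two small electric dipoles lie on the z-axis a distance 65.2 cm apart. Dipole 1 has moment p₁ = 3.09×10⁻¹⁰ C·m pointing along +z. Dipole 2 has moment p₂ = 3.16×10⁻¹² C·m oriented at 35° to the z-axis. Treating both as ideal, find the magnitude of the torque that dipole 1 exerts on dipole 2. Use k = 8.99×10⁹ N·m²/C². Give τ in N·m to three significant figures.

τ ≈ 3.63×10⁻¹¹ N·m

The second dipole sits on the axis of the first, so the field there is axial: E₁ = 2kp₁/r³ along +z.
E₁ = 2(8.99×10⁹)(3.09×10⁻¹⁰)/(0.652)³ = 20.04 N/C.
Torque on the second dipole: τ = p₂ E₁ sinθ.
τ = (3.16×10⁻¹²)(20.04)·sin35° = 3.633×10⁻¹¹ N·m.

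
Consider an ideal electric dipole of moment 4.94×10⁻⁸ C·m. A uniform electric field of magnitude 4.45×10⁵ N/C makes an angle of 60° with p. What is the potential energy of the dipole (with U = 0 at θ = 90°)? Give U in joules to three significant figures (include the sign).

U ≈ -0.0110 J

U = −p·E = −pE cosθ.
U = −(4.94×10⁻⁸)(4.45×10⁵)·cos60° = -0.01099 J.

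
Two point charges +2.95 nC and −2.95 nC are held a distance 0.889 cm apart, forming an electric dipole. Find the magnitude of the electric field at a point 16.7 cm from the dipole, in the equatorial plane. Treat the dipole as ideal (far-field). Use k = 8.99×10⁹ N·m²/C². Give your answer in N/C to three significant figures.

E ≈ 50.6 N/C

Dipole moment p = qd = (2.95×10⁻⁹ C)(0.00889 m) = 2.623×10⁻¹¹ C·m.
In the equatorial plane E = kp/r³.
E = (8.99×10⁹)(2.623×10⁻¹¹) / (0.167)³ = 50.63 N/C.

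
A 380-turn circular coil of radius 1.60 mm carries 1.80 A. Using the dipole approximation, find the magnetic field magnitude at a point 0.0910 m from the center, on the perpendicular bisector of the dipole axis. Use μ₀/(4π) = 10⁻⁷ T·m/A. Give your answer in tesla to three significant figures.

m = NIA = NIπa² = 380·(1.80)·π·(0.00160)² = 0.005501 A·m².
In the equatorial plane B = (μ₀/4π)·m/r³ (half the axial value).
B = (10⁻⁷)·(0.005501) / (0.0910)³ = 7.300×10⁻⁷ T.

B ≈ 7.30×10⁻⁷ T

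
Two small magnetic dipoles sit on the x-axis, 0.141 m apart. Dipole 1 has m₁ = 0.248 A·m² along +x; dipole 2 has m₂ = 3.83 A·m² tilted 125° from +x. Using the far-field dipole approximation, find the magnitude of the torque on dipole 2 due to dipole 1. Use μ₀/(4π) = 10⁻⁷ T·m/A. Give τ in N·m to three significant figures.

Dipole B is on the axis of dipole A, so B₁ there is axial: B₁ = (μ₀/4π)·2m₁/r³ along +x.
B₁ = 2(10⁻⁷)(0.248)/(0.141)³ = 1.769×10⁻⁵ T.
τ = m₂ B₁ sinθ.
τ = (3.83)(1.769×10⁻⁵)·sin125° = 5.551×10⁻⁵ N·m.

τ ≈ 5.55×10⁻⁵ N·m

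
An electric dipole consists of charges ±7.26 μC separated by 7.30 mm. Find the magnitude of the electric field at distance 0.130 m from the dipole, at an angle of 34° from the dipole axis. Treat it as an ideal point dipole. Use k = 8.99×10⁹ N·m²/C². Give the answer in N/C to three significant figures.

E ≈ 3.79×10⁵ N/C

Dipole moment p = qd = (7.26×10⁻⁶ C)(0.00730 m) = 5.30×10⁻⁸ C·m.
At angle θ the dipole field magnitude is E = (kp/r³)·√(1 + 3cos²θ).
kp/r³ = (8.99×10⁹)(5.30×10⁻⁸) / (0.130)³ = 2.169×10⁵ N/C.
√(1 + 3cos²34°) = √(1 + 3·0.6873) = √3.0619 ≈ 1.7498.
E ≈ 2.169×10⁵ × 1.750 = 3.795×10⁵ N/C.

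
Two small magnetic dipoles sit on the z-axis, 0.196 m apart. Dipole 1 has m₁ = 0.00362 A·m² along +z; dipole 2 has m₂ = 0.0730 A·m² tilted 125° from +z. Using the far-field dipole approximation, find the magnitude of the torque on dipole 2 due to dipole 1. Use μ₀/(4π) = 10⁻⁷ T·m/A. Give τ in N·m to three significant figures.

Dipole B is on the axis of dipole A, so B₁ there is axial: B₁ = (μ₀/4π)·2m₁/r³ along +z.
B₁ = 2(10⁻⁷)(0.00362)/(0.196)³ = 9.615×10⁻⁸ T.
τ = m₂ B₁ sinθ.
τ = (0.0730)(9.615×10⁻⁸)·sin125° = 5.750×10⁻⁹ N·m.

τ ≈ 5.75×10⁻⁹ N·m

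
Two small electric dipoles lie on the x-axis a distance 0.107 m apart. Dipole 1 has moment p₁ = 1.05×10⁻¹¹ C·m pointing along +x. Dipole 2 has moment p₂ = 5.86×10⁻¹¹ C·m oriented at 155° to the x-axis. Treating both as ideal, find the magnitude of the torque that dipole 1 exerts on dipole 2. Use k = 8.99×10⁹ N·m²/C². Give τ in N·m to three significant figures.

τ ≈ 3.82×10⁻⁹ N·m

The second dipole sits on the axis of the first, so the field there is axial: E₁ = 2kp₁/r³ along +x.
E₁ = 2(8.99×10⁹)(1.05×10⁻¹¹)/(0.107)³ = 154.1 N/C.
Torque on the second dipole: τ = p₂ E₁ sinθ.
τ = (5.86×10⁻¹¹)(154.1)·sin155° = 3.817×10⁻⁹ N·m.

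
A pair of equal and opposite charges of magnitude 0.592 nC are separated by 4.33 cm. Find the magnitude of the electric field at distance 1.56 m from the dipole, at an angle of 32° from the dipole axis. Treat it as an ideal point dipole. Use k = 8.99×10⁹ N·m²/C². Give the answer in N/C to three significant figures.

Dipole moment p = qd = (5.92×10⁻¹⁰ C)(0.0433 m) = 2.563×10⁻¹¹ C·m.
At angle θ the dipole field magnitude is E = (kp/r³)·√(1 + 3cos²θ).
kp/r³ = (8.99×10⁹)(2.563×10⁻¹¹) / (1.56)³ = 0.06069 N/C.
√(1 + 3cos²32°) = √(1 + 3·0.7192) = √3.1576 ≈ 1.7770.
E ≈ 0.06069 × 1.777 = 0.1078 N/C.

E ≈ 0.108 N/C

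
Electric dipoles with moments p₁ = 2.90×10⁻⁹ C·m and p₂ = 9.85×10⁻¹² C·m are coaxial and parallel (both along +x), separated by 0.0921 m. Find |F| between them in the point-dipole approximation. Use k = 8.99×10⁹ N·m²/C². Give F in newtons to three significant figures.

F ≈ 2.14×10⁻⁵ N

On-axis field of dipole 1 at distance r: E = 2kp₁/r³. Force on dipole 2 is F = p₂·dE/dr (gradient along axis).
dE/dr = −6kp₁/r⁴, so |F| = 6kp₁p₂/r⁴ (attractive for aligned moments).
F = 6(8.99×10⁹)(2.90×10⁻⁹)(9.85×10⁻¹²)/(0.0921)⁴ = 2.141×10⁻⁵ N.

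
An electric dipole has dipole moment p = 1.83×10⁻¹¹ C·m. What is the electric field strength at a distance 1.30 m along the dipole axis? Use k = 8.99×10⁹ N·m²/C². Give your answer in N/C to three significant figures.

On the dipole axis E = 2kp/r³.
E = 2·(8.99×10⁹)(1.83×10⁻¹¹) / (1.30)³ = 0.1498 N/C.

E ≈ 0.150 N/C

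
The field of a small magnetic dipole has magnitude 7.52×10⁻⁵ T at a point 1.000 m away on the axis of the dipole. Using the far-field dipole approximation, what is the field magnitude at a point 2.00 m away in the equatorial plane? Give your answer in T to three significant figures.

B ≈ 4.70×10⁻⁶ T

Dipole fields scale as 1/r³ in the far field.
The axial field is twice the equatorial field at the same r, so the geometry factor is 1/2.
B₂ = B₁ · (1/2) · (r₁/r₂)³ = 7.52×10⁻⁵ · 0.5 · (1.000/2.00)³.
(r₁/r₂)³ = (0.5)³ = 0.125.
B₂ ≈ 4.700×10⁻⁶ T.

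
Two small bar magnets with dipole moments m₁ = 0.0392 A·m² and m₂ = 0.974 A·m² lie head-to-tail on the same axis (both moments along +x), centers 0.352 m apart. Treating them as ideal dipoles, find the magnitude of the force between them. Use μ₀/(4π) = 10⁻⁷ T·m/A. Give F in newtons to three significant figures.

F ≈ 1.49×10⁻⁶ N

On-axis B of dipole 1: B = (μ₀/4π)·2m₁/r³. Force on dipole 2: F = m₂·dB/dr.
dB/dr = −(μ₀/4π)·6m₁/r⁴, so |F| = (μ₀/4π)·6m₁m₂/r⁴.
F = 6(10⁻⁷)(0.0392)(0.974)/(0.352)⁴ = 1.492×10⁻⁶ N.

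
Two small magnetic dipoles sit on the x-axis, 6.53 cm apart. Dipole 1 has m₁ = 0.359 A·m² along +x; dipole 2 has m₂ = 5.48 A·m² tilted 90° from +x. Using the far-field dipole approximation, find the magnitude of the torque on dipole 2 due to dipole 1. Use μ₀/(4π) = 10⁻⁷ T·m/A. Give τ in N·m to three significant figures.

τ ≈ 0.00141 N·m

Dipole B is on the axis of dipole A, so B₁ there is axial: B₁ = (μ₀/4π)·2m₁/r³ along +x.
B₁ = 2(10⁻⁷)(0.359)/(0.0653)³ = 2.579×10⁻⁴ T.
τ = m₂ B₁ sinθ.
τ = (5.48)(2.579×10⁻⁴)·sin90° = 0.001413 N·m.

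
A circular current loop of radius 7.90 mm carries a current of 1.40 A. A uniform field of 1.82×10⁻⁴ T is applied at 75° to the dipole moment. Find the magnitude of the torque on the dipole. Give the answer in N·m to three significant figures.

Magnetic moment m = IA = Iπa² = (1.40)·π·(0.00790)² = 2.745×10⁻⁴ A·m².
Torque on a magnetic dipole: τ = mB sinθ.
τ = (2.745×10⁻⁴)(1.82×10⁻⁴)·sin75° = 4.826×10⁻⁸ N·m.

τ ≈ 4.83×10⁻⁸ N·m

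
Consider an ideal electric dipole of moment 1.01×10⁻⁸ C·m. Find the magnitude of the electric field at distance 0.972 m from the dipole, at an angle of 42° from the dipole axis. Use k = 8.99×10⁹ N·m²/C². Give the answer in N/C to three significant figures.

At angle θ the dipole field magnitude is E = (kp/r³)·√(1 + 3cos²θ).
kp/r³ = (8.99×10⁹)(1.01×10⁻⁸) / (0.972)³ = 98.87 N/C.
√(1 + 3cos²42°) = √(1 + 3·0.5523) = √2.6568 ≈ 1.6300.
E ≈ 98.87 × 1.630 = 161.2 N/C.

E ≈ 161 N/C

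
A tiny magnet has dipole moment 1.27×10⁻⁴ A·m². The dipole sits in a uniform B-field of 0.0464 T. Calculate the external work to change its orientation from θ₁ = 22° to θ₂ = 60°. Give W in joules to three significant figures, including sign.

W ≈ 2.52×10⁻⁶ J

W_ext = ΔU = −mB cosθ₂ + mB cosθ₁ = mB(cosθ₁ − cosθ₂).
W = (1.27×10⁻⁴)(0.0464)·(cos22° − cos60°) = (5.893×10⁻⁶)·(+0.4272) = 2.517×10⁻⁶ J.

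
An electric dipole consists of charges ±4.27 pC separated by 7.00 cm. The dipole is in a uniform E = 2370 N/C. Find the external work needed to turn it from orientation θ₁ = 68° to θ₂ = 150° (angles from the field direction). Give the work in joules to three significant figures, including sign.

W ≈ 8.79×10⁻¹⁰ J

Dipole moment p = qd = (4.27×10⁻¹² C)(0.0700 m) = 2.989×10⁻¹³ C·m.
W_ext = ΔU = U(θ₂) − U(θ₁) = −pE cosθ₂ − (−pE cosθ₁) = pE(cosθ₁ − cosθ₂).
W = (2.989×10⁻¹³)(2370)·(cos68° − cos150°) = (7.084×10⁻¹⁰)·(+1.2406) = 8.789×10⁻¹⁰ J.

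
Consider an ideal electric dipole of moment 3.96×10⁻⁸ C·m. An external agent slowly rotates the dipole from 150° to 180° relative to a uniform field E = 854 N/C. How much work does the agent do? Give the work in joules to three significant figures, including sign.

W ≈ 4.53×10⁻⁶ J

W_ext = ΔU = U(θ₂) − U(θ₁) = −pE cosθ₂ − (−pE cosθ₁) = pE(cosθ₁ − cosθ₂).
W = (3.96×10⁻⁸)(854)·(cos150° − cos180°) = (3.382×10⁻⁵)·(+0.1340) = 4.531×10⁻⁶ J.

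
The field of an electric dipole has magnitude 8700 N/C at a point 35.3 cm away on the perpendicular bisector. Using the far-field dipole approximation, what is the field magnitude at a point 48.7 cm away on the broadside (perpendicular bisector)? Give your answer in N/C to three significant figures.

Dipole fields scale as 1/r³ in the far field; the geometry is the same at both points.
E₂ = E₁ · (r₁/r₂)³ = 8700 · (35.3/48.7)³.
(r₁/r₂)³ = (0.7248)³ = 0.3808.
E₂ ≈ 3313 N/C.

E ≈ 3310 N/C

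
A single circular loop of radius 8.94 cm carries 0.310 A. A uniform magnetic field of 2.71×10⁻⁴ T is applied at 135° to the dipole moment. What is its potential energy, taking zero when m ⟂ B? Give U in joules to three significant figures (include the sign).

U ≈ 1.49×10⁻⁶ J

Magnetic moment m = IA = Iπa² = (0.310)·π·(0.0894)² = 0.007784 A·m².
U = −m·B = −mB cosθ.
U = −(0.007784)(2.71×10⁻⁴)·cos135° = 1.492×10⁻⁶ J.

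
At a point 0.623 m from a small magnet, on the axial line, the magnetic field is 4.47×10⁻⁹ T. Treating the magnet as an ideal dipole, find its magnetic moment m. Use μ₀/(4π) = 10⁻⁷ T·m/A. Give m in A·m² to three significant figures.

On axis B = (μ₀/4π)·2m/r³, so m = Br³·4π/(μ₀·2).
m = (4.47×10⁻⁹)·(0.623)³ / (2·10⁻⁷) = 0.005404 A·m².

m ≈ 0.00540 A·m²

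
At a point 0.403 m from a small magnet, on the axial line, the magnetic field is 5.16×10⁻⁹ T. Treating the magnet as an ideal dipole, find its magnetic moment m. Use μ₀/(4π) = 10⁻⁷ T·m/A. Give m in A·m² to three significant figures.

On axis B = (μ₀/4π)·2m/r³, so m = Br³·4π/(μ₀·2).
m = (5.16×10⁻⁹)·(0.403)³ / (2·10⁻⁷) = 0.001689 A·m².

m ≈ 0.00169 A·m²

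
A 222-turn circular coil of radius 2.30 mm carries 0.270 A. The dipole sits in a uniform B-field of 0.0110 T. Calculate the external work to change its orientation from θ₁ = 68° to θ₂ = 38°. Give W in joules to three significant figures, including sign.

W ≈ -4.53×10⁻⁶ J

m = NIA = NIπa² = 222·(0.270)·π·(0.00230)² = 9.961×10⁻⁴ A·m².
W_ext = ΔU = −mB cosθ₂ + mB cosθ₁ = mB(cosθ₁ − cosθ₂).
W = (9.961×10⁻⁴)(0.0110)·(cos68° − cos38°) = (1.096×10⁻⁵)·(-0.4134) = -4.530×10⁻⁶ J.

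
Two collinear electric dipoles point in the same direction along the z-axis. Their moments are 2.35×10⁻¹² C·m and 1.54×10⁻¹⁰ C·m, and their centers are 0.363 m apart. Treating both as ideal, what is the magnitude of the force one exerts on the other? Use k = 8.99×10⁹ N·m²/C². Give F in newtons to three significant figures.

F ≈ 1.12×10⁻⁹ N

On-axis field of dipole 1 at distance r: E = 2kp₁/r³. Force on dipole 2 is F = p₂·dE/dr (gradient along axis).
dE/dr = −6kp₁/r⁴, so |F| = 6kp₁p₂/r⁴ (attractive for aligned moments).
F = 6(8.99×10⁹)(2.35×10⁻¹²)(1.54×10⁻¹⁰)/(0.363)⁴ = 1.124×10⁻⁹ N.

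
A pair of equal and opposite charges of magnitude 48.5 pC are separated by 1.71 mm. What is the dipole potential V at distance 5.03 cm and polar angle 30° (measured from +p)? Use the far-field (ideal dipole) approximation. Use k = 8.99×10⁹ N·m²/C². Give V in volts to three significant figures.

Dipole moment p = qd = (4.85×10⁻¹¹ C)(0.00171 m) = 8.294×10⁻¹⁴ C·m.
The dipole potential is V = kp cosθ / r².
V = (8.99×10⁹)(8.294×10⁻¹⁴)·cos30° / (0.0503)² = 0.2552 V.

V ≈ 0.255 V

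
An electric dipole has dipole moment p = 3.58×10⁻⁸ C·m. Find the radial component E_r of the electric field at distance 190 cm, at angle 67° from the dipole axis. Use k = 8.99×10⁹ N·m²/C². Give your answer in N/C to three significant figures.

E_r ≈ 36.7 N/C

For a dipole, E_r = (2kp cosθ)/r³.
kp/r³ = (8.99×10⁹)(3.58×10⁻⁸)/(1.90)³ = 46.92 N/C.
E_r = 2·46.92·cos67° = 36.67 N/C.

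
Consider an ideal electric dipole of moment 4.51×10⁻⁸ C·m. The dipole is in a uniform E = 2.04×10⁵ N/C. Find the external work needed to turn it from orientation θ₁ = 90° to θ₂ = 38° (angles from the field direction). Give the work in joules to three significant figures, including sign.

W ≈ -0.00725 J

W_ext = ΔU = U(θ₂) − U(θ₁) = −pE cosθ₂ − (−pE cosθ₁) = pE(cosθ₁ − cosθ₂).
W = (4.51×10⁻⁸)(2.04×10⁵)·(cos90° − cos38°) = (0.009200)·(-0.7880) = -0.007250 J.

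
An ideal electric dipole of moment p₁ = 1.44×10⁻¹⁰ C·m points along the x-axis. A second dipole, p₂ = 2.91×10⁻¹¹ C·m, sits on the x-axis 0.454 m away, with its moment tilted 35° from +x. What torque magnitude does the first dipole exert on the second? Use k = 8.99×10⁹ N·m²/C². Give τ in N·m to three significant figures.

τ ≈ 4.62×10⁻¹⁰ N·m

The second dipole sits on the axis of the first, so the field there is axial: E₁ = 2kp₁/r³ along +x.
E₁ = 2(8.99×10⁹)(1.44×10⁻¹⁰)/(0.454)³ = 27.67 N/C.
Torque on the second dipole: τ = p₂ E₁ sinθ.
τ = (2.91×10⁻¹¹)(27.67)·sin35° = 4.618×10⁻¹⁰ N·m.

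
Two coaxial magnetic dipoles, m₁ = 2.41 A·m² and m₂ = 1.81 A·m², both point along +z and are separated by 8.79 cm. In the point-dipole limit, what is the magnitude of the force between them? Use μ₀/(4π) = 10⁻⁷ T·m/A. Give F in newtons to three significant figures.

F ≈ 0.0438 N

On-axis B of dipole 1: B = (μ₀/4π)·2m₁/r³. Force on dipole 2: F = m₂·dB/dr.
dB/dr = −(μ₀/4π)·6m₁/r⁴, so |F| = (μ₀/4π)·6m₁m₂/r⁴.
F = 6(10⁻⁷)(2.41)(1.81)/(0.0879)⁴ = 0.04384 N.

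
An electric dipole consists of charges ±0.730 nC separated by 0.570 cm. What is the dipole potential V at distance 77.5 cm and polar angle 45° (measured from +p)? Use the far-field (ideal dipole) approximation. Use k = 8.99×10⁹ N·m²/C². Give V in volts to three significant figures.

V ≈ 0.0440 V

Dipole moment p = qd = (7.30×10⁻¹⁰ C)(0.00570 m) = 4.161×10⁻¹² C·m.
The dipole potential is V = kp cosθ / r².
V = (8.99×10⁹)(4.161×10⁻¹²)·cos45° / (0.775)² = 0.04404 V.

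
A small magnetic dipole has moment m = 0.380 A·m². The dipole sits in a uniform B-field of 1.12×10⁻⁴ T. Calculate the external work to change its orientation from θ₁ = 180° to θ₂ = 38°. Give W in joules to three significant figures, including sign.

W_ext = ΔU = −mB cosθ₂ + mB cosθ₁ = mB(cosθ₁ − cosθ₂).
W = (0.380)(1.12×10⁻⁴)·(cos180° − cos38°) = (4.256×10⁻⁵)·(-1.7880) = -7.610×10⁻⁵ J.

W ≈ -7.61×10⁻⁵ J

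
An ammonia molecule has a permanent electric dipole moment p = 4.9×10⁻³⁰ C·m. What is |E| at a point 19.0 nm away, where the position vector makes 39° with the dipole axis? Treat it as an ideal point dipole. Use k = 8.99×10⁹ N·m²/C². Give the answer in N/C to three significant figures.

At angle θ the dipole field magnitude is E = (kp/r³)·√(1 + 3cos²θ).
kp/r³ = (8.99×10⁹)(4.90×10⁻³⁰) / (1.90×10⁻⁸)³ = 6422 N/C.
√(1 + 3cos²39°) = √(1 + 3·0.6040) = √2.8119 ≈ 1.6769.
E ≈ 6422 × 1.677 = 1.077×10⁴ N/C.

E ≈ 1.08×10⁴ N/C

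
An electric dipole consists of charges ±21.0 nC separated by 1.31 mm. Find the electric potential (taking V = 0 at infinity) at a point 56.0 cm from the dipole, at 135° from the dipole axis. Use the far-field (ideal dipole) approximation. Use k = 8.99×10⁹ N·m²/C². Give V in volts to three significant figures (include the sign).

Dipole moment p = qd = (2.10×10⁻⁸ C)(0.00131 m) = 2.751×10⁻¹¹ C·m.
The dipole potential is V = kp cosθ / r².
V = (8.99×10⁹)(2.751×10⁻¹¹)·cos135° / (0.560)² = -0.5576 V.

V ≈ -0.558 V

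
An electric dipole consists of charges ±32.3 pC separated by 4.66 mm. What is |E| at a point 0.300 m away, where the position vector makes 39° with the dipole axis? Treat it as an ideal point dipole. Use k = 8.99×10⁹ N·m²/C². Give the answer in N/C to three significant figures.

E ≈ 0.0840 N/C

Dipole moment p = qd = (3.23×10⁻¹¹ C)(0.00466 m) = 1.505×10⁻¹³ C·m.
At angle θ the dipole field magnitude is E = (kp/r³)·√(1 + 3cos²θ).
kp/r³ = (8.99×10⁹)(1.505×10⁻¹³) / (0.300)³ = 0.05011 N/C.
√(1 + 3cos²39°) = √(1 + 3·0.6040) = √2.8119 ≈ 1.6769.
E ≈ 0.05011 × 1.677 = 0.08403 N/C.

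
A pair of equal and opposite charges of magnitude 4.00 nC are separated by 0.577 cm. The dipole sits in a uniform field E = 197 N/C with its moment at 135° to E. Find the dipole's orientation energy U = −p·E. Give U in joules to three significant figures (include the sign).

U ≈ 3.22×10⁻⁹ J

Dipole moment p = qd = (4.00×10⁻⁹ C)(0.00577 m) = 2.308×10⁻¹¹ C·m.
U = −p·E = −pE cosθ.
U = −(2.308×10⁻¹¹)(197)·cos135° = 3.215×10⁻⁹ J.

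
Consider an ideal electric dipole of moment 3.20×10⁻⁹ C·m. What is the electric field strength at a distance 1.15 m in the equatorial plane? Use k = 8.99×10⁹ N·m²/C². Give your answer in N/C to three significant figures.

In the equatorial plane E = kp/r³.
E = (8.99×10⁹)(3.20×10⁻⁹) / (1.15)³ = 18.92 N/C.

E ≈ 18.9 N/C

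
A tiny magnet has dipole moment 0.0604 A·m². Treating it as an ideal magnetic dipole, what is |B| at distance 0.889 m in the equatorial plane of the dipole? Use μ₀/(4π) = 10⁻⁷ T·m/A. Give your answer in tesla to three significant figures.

B ≈ 8.60×10⁻⁹ T

In the equatorial plane B = (μ₀/4π)·m/r³ (half the axial value).
B = (10⁻⁷)·(0.0604) / (0.889)³ = 8.597×10⁻⁹ T.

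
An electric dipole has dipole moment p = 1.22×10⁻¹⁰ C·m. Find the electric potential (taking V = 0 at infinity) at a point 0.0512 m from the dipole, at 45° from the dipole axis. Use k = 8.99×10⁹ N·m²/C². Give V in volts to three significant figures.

The dipole potential is V = kp cosθ / r².
V = (8.99×10⁹)(1.22×10⁻¹⁰)·cos45° / (0.0512)² = 295.8 V.

V ≈ 296 V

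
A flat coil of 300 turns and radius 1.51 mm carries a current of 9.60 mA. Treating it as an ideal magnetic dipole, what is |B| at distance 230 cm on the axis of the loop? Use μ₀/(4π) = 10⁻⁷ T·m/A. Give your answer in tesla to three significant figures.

m = NIA = NIπa² = 300·(0.00960)·π·(0.00151)² = 2.063×10⁻⁵ A·m².
On axis B = (μ₀/4π)·2m/r³.
B = 2·(10⁻⁷)·(2.063×10⁻⁵) / (2.30)³ = 3.391×10⁻¹³ T.

B ≈ 3.39×10⁻¹³ T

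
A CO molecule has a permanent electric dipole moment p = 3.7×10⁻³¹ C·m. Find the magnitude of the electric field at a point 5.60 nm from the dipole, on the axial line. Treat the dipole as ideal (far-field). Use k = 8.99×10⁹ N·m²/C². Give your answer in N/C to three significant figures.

E ≈ 3.79×10⁴ N/C

On the dipole axis E = 2kp/r³.
E = 2·(8.99×10⁹)(3.70×10⁻³¹) / (5.60×10⁻⁹)³ = 3.788×10⁴ N/C.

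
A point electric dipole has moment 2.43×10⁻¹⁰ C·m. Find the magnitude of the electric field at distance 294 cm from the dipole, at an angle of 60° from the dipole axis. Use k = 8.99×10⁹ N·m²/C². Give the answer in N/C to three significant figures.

E ≈ 0.114 N/C

At angle θ the dipole field magnitude is E = (kp/r³)·√(1 + 3cos²θ).
kp/r³ = (8.99×10⁹)(2.43×10⁻¹⁰) / (2.94)³ = 0.08597 N/C.
√(1 + 3cos²60°) = √(1 + 3·0.2500) = √1.7500 ≈ 1.3229.
E ≈ 0.08597 × 1.323 = 0.1137 N/C.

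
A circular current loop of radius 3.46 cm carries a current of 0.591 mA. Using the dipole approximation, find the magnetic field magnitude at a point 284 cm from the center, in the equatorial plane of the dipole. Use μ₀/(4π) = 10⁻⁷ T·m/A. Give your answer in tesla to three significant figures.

Magnetic moment m = IA = Iπa² = (5.91×10⁻⁴)·π·(0.0346)² = 2.223×10⁻⁶ A·m².
In the equatorial plane B = (μ₀/4π)·m/r³ (half the axial value).
B = (10⁻⁷)·(2.223×10⁻⁶) / (2.84)³ = 9.705×10⁻¹⁵ T.

B ≈ 9.70×10⁻¹⁵ T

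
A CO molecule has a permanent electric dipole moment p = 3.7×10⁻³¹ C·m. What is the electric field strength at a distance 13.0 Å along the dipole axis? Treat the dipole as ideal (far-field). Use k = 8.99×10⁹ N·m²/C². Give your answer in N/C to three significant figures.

On the dipole axis E = 2kp/r³.
E = 2·(8.99×10⁹)(3.70×10⁻³¹) / (1.30×10⁻⁹)³ = 3.028×10⁶ N/C.

E ≈ 3.03×10⁶ N/C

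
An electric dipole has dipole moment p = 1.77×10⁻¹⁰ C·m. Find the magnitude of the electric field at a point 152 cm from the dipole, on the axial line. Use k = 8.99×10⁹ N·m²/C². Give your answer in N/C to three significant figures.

E ≈ 0.906 N/C

On the dipole axis E = 2kp/r³.
E = 2·(8.99×10⁹)(1.77×10⁻¹⁰) / (1.52)³ = 0.9062 N/C.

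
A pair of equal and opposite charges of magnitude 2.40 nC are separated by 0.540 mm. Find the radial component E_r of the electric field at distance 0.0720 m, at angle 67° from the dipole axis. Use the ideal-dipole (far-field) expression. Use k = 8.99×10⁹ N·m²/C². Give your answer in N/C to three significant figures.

E_r ≈ 24.4 N/C

Dipole moment p = qd = (2.40×10⁻⁹ C)(5.40×10⁻⁴ m) = 1.296×10⁻¹² C·m.
For a dipole, E_r = (2kp cosθ)/r³.
kp/r³ = (8.99×10⁹)(1.296×10⁻¹²)/(0.0720)³ = 31.22 N/C.
E_r = 2·31.22·cos67° = 24.39 N/C.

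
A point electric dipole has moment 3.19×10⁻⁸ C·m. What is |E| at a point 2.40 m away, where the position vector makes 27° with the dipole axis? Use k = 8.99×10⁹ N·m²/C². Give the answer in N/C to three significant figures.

At angle θ the dipole field magnitude is E = (kp/r³)·√(1 + 3cos²θ).
kp/r³ = (8.99×10⁹)(3.19×10⁻⁸) / (2.40)³ = 20.75 N/C.
√(1 + 3cos²27°) = √(1 + 3·0.7939) = √3.3817 ≈ 1.8389.
E ≈ 20.75 × 1.839 = 38.15 N/C.

E ≈ 38.1 N/C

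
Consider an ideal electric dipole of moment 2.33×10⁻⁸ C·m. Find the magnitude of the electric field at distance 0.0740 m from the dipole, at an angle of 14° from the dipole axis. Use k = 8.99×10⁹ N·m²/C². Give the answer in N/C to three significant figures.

E ≈ 1.01×10⁶ N/C

At angle θ the dipole field magnitude is E = (kp/r³)·√(1 + 3cos²θ).
kp/r³ = (8.99×10⁹)(2.33×10⁻⁸) / (0.0740)³ = 5.169×10⁵ N/C.
√(1 + 3cos²14°) = √(1 + 3·0.9415) = √3.8244 ≈ 1.9556.
E ≈ 5.169×10⁵ × 1.956 = 1.011×10⁶ N/C.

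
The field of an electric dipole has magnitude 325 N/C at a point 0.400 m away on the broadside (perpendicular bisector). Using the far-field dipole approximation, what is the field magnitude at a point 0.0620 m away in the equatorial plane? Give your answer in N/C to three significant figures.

E ≈ 8.73×10⁴ N/C

Dipole fields scale as 1/r³ in the far field; the geometry is the same at both points.
E₂ = E₁ · (r₁/r₂)³ = 325 · (0.400/0.0620)³.
(r₁/r₂)³ = (6.452)³ = 268.5.
E₂ ≈ 8.727×10⁴ N/C.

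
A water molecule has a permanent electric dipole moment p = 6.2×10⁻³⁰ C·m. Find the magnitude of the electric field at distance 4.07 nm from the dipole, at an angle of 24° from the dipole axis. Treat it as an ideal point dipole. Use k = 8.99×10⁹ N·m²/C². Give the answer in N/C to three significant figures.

At angle θ the dipole field magnitude is E = (kp/r³)·√(1 + 3cos²θ).
kp/r³ = (8.99×10⁹)(6.20×10⁻³⁰) / (4.07×10⁻⁹)³ = 8.267×10⁵ N/C.
√(1 + 3cos²24°) = √(1 + 3·0.8346) = √3.5037 ≈ 1.8718.
E ≈ 8.267×10⁵ × 1.872 = 1.548×10⁶ N/C.

E ≈ 1.55×10⁶ N/C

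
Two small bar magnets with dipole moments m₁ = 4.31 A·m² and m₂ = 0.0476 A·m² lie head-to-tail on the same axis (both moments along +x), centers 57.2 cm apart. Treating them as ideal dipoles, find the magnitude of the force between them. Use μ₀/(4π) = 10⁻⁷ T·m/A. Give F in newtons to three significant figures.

F ≈ 1.15×10⁻⁶ N

On-axis B of dipole 1: B = (μ₀/4π)·2m₁/r³. Force on dipole 2: F = m₂·dB/dr.
dB/dr = −(μ₀/4π)·6m₁/r⁴, so |F| = (μ₀/4π)·6m₁m₂/r⁴.
F = 6(10⁻⁷)(4.31)(0.0476)/(0.572)⁴ = 1.150×10⁻⁶ N.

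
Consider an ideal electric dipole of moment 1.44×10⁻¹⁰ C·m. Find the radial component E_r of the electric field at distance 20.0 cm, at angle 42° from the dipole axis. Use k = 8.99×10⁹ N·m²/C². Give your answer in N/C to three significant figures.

For a dipole, E_r = (2kp cosθ)/r³.
kp/r³ = (8.99×10⁹)(1.44×10⁻¹⁰)/(0.200)³ = 161.8 N/C.
E_r = 2·161.8·cos42° = 240.5 N/C.

E_r ≈ 241 N/C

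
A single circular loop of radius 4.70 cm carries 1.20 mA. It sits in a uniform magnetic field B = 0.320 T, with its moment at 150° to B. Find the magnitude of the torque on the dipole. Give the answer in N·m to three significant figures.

τ ≈ 1.33×10⁻⁶ N·m

Magnetic moment m = IA = Iπa² = (0.00120)·π·(0.0470)² = 8.328×10⁻⁶ A·m².
Torque on a magnetic dipole: τ = mB sinθ.
τ = (8.328×10⁻⁶)(0.320)·sin150° = 1.332×10⁻⁶ N·m.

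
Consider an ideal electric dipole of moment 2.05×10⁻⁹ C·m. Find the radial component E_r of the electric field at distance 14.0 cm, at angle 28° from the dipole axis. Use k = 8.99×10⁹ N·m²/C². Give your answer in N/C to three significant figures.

For a dipole, E_r = (2kp cosθ)/r³.
kp/r³ = (8.99×10⁹)(2.05×10⁻⁹)/(0.140)³ = 6716 N/C.
E_r = 2·6716·cos28° = 1.186×10⁴ N/C.

E_r ≈ 1.19×10⁴ N/C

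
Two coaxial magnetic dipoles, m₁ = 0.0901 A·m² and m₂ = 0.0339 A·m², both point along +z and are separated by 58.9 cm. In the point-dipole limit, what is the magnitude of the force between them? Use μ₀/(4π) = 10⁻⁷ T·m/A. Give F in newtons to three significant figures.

F ≈ 1.52×10⁻⁸ N

On-axis B of dipole 1: B = (μ₀/4π)·2m₁/r³. Force on dipole 2: F = m₂·dB/dr.
dB/dr = −(μ₀/4π)·6m₁/r⁴, so |F| = (μ₀/4π)·6m₁m₂/r⁴.
F = 6(10⁻⁷)(0.0901)(0.0339)/(0.589)⁴ = 1.523×10⁻⁸ N.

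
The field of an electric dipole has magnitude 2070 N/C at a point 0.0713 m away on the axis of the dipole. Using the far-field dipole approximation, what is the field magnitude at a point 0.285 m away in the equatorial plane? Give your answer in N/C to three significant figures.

Dipole fields scale as 1/r³ in the far field.
The axial field is twice the equatorial field at the same r, so the geometry factor is 1/2.
E₂ = E₁ · (1/2) · (r₁/r₂)³ = 2070 · 0.5 · (0.0713/0.285)³.
(r₁/r₂)³ = (0.2502)³ = 0.01566.
E₂ ≈ 16.21 N/C.

E ≈ 16.2 N/C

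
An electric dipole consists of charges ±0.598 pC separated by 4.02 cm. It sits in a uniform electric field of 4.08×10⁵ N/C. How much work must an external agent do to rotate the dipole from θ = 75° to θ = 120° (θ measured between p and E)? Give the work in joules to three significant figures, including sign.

W ≈ 7.44×10⁻⁹ J

Dipole moment p = qd = (5.98×10⁻¹³ C)(0.0402 m) = 2.404×10⁻¹⁴ C·m.
W_ext = ΔU = U(θ₂) − U(θ₁) = −pE cosθ₂ − (−pE cosθ₁) = pE(cosθ₁ − cosθ₂).
W = (2.404×10⁻¹⁴)(4.08×10⁵)·(cos75° − cos120°) = (9.808×10⁻⁹)·(+0.7588) = 7.443×10⁻⁹ J.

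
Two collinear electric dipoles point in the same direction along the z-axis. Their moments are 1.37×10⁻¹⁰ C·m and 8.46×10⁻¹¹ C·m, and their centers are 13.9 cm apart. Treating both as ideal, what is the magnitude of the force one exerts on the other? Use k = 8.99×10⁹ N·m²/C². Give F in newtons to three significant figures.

F ≈ 1.67×10⁻⁶ N

On-axis field of dipole 1 at distance r: E = 2kp₁/r³. Force on dipole 2 is F = p₂·dE/dr (gradient along axis).
dE/dr = −6kp₁/r⁴, so |F| = 6kp₁p₂/r⁴ (attractive for aligned moments).
F = 6(8.99×10⁹)(1.37×10⁻¹⁰)(8.46×10⁻¹¹)/(0.139)⁴ = 1.675×10⁻⁶ N.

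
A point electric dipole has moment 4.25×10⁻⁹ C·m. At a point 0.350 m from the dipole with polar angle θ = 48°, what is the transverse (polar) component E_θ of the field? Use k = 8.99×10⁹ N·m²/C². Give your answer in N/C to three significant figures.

For a dipole, E_θ = (kp sinθ)/r³.
kp/r³ = (8.99×10⁹)(4.25×10⁻⁹)/(0.350)³ = 891.1 N/C.
E_θ = 891.1·sin48° = 662.2 N/C.

E_θ ≈ 662 N/C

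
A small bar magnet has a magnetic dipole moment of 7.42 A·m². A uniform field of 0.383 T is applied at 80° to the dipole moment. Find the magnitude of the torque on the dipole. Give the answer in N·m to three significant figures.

τ ≈ 2.80 N·m

Torque on a magnetic dipole: τ = mB sinθ.
τ = (7.42)(0.383)·sin80° = 2.799 N·m.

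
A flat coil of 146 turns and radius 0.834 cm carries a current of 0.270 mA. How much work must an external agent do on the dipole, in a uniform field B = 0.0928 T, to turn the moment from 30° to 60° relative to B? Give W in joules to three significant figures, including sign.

m = NIA = NIπa² = 146·(2.70×10⁻⁴)·π·(0.00834)² = 8.614×10⁻⁶ A·m².
W_ext = ΔU = −mB cosθ₂ + mB cosθ₁ = mB(cosθ₁ − cosθ₂).
W = (8.614×10⁻⁶)(0.0928)·(cos30° − cos60°) = (7.994×10⁻⁷)·(+0.3660) = 2.926×10⁻⁷ J.

W ≈ 2.93×10⁻⁷ J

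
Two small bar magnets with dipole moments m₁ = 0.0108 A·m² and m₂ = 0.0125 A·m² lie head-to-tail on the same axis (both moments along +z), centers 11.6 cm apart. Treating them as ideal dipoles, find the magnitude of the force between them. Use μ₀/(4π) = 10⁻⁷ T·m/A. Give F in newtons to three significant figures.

F ≈ 4.47×10⁻⁷ N

On-axis B of dipole 1: B = (μ₀/4π)·2m₁/r³. Force on dipole 2: F = m₂·dB/dr.
dB/dr = −(μ₀/4π)·6m₁/r⁴, so |F| = (μ₀/4π)·6m₁m₂/r⁴.
F = 6(10⁻⁷)(0.0108)(0.0125)/(0.116)⁴ = 4.474×10⁻⁷ N.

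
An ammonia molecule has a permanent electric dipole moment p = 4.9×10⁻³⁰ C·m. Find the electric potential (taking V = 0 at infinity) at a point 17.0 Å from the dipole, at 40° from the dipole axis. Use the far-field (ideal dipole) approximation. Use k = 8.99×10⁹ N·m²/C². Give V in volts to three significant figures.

The dipole potential is V = kp cosθ / r².
V = (8.99×10⁹)(4.90×10⁻³⁰)·cos40° / (1.70×10⁻⁹)² = 0.01168 V.

V ≈ 0.0117 V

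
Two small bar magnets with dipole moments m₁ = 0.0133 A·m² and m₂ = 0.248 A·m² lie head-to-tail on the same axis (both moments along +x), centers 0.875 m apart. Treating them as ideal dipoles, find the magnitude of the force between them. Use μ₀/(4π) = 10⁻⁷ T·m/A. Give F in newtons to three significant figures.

On-axis B of dipole 1: B = (μ₀/4π)·2m₁/r³. Force on dipole 2: F = m₂·dB/dr.
dB/dr = −(μ₀/4π)·6m₁/r⁴, so |F| = (μ₀/4π)·6m₁m₂/r⁴.
F = 6(10⁻⁷)(0.0133)(0.248)/(0.875)⁴ = 3.376×10⁻⁹ N.

F ≈ 3.38×10⁻⁹ N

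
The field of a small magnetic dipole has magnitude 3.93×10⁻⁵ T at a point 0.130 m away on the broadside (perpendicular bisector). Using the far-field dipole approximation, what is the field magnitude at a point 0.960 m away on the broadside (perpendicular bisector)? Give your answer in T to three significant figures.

Dipole fields scale as 1/r³ in the far field; the geometry is the same at both points.
B₂ = B₁ · (r₁/r₂)³ = 3.93×10⁻⁵ · (0.130/0.960)³.
(r₁/r₂)³ = (0.1354)³ = 0.002483.
B₂ ≈ 9.759×10⁻⁸ T.

B ≈ 9.76×10⁻⁸ T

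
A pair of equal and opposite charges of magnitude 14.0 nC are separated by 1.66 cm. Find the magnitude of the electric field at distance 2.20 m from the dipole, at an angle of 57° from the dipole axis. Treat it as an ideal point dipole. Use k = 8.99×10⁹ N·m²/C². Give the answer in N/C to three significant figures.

Dipole moment p = qd = (1.40×10⁻⁸ C)(0.0166 m) = 2.324×10⁻¹⁰ C·m.
At angle θ the dipole field magnitude is E = (kp/r³)·√(1 + 3cos²θ).
kp/r³ = (8.99×10⁹)(2.324×10⁻¹⁰) / (2.20)³ = 0.1962 N/C.
√(1 + 3cos²57°) = √(1 + 3·0.2966) = √1.8899 ≈ 1.3747.
E ≈ 0.1962 × 1.375 = 0.2697 N/C.

E ≈ 0.270 N/C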